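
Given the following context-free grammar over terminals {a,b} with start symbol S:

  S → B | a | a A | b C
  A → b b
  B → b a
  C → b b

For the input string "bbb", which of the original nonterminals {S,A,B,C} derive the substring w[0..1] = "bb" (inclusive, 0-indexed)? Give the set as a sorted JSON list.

Convert to CNF:
  S -> T0 C | T0 T1 | T1 A | a
  A -> T0 T0
  B -> T0 T1
  C -> T0 T0
  T0 -> b
  T1 -> a

CYK table (by increasing span), restricted to cells inside w[0..1]:
  T[0,0] 'b' = {T0}  orig:{}
  T[1,1] 'b' = {T0}  orig:{}
  T[0,1] 'bb' = {A,C}

Original NTs in T[0,1] deriving "bb": ["A", "C"]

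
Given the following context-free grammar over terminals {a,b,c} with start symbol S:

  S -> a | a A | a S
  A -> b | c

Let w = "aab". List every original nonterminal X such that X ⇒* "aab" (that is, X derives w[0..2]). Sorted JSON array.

CNF form of G:
  S -> T0 A | T0 S | a
  A -> b | c
  T0 -> a

Fill CYK table bottom-up, restricted to cells inside w[0..2]:
  T[0,0] 'a' = {S,T0}  orig:{S}
  T[1,1] 'a' = {S,T0}  orig:{S}
  T[2,2] 'b' = {A}
  T[0,1] 'aa' = {S}
  T[1,2] 'ab' = {S}
  T[0,2] 'aab' = {S}

Original NTs in T[0,2] deriving "aab": ["S"]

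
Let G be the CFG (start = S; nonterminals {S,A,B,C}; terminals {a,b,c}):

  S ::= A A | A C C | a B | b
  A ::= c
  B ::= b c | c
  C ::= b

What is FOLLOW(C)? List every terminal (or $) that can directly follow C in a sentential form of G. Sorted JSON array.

FIRST sets, iterate to fixpoint:
iter 1:
  A via A→c: +{c}
  B via B→b c: +{b}
  B via B→c: +{c}
  C via C→b: +{b}
  S via S→A A: +{c}
  S via S→a B: +{a}
  S via S→b: +{b}
  FIRST(S)={a,b,c}  FIRST(A)={c}  FIRST(B)={b,c}  FIRST(C)={b}
iter 2: (stable)
  FIRST(S)={a,b,c}  FIRST(A)={c}  FIRST(B)={b,c}  FIRST(C)={b}

FOLLOW sets:
seed FOLLOW(S) with $
[1]
  S→A A: FOLLOW(A) ⊇ FIRST(A) = {c}; new: +{c}
  S→A A: FOLLOW(A) ⊇ FOLLOW(S) ⊇ {$}; new: +{$}
  S→A C C: FOLLOW(A) ⊇ FIRST(C) = {b}; new: +{b}
  S→A C C: FOLLOW(C) ⊇ FIRST(C) = {b}; new: +{b}
  S→A C C: FOLLOW(C) ⊇ FOLLOW(S) ⊇ {$}; new: +{$}
  S→a B: FOLLOW(B) ⊇ FOLLOW(S) ⊇ {$}; new: +{$}
  FOLLOW[S]={$}  FOLLOW[A]={$,b,c}  FOLLOW[B]={$}  FOLLOW[C]={$,b}
[2] done
  FOLLOW[S]={$}  FOLLOW[A]={$,b,c}  FOLLOW[B]={$}  FOLLOW[C]={$,b}

FOLLOW(C) = ["$", "b"]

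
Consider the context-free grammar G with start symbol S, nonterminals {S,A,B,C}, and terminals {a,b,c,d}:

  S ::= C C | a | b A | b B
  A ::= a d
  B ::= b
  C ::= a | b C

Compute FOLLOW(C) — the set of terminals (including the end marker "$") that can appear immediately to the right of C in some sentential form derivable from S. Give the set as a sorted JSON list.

Compute FIRST by fixpoint:
[1]
  A via A→a d: +{a}
  B via B→b: +{b}
  C via C→a: +{a}
  C via C→b C: +{b}
  S via S→C C: +{a,b}
  S: {a,b}  A: {a}  B: {b}  C: {a,b}
[2] (stable)
  S: {a,b}  A: {a}  B: {b}  C: {a,b}

FOLLOW sets:
FOLLOW(S) := {$}
iter 1:
  S→C C: FOLLOW(C) ⊇ FIRST(C) = {a,b}; new: +{a,b}
  S→C C: FOLLOW(C) ⊇ FOLLOW(S) ⊇ {$}; new: +{$}
  S→b A: FOLLOW(A) ⊇ FOLLOW(S) ⊇ {$}; new: +{$}
  S→b B: FOLLOW(B) ⊇ FOLLOW(S) ⊇ {$}; new: +{$}
  S: {$}  A: {$}  B: {$}  C: {$,a,b}
iter 2: done
  S: {$}  A: {$}  B: {$}  C: {$,a,b}

FOLLOW(C) = ["$", "a", "b"]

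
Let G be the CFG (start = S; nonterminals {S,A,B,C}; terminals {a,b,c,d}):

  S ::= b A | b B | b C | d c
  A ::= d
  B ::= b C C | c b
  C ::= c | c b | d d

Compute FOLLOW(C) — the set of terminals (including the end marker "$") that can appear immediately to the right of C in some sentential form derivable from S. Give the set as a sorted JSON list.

Compute FIRST by fixpoint:
round 1:
  A via A→d: +{d}
  B via B→b C C: +{b}
  B via B→c b: +{c}
  C via C→c: +{c}
  C via C→d d: +{d}
  S via S→b A: +{b}
  S via S→d c: +{d}
  FIRST[S]={b,d}  FIRST[A]={d}  FIRST[B]={b,c}  FIRST[C]={c,d}
round 2: (stable)
  FIRST[S]={b,d}  FIRST[A]={d}  FIRST[B]={b,c}  FIRST[C]={c,d}

FOLLOW iteration:
FOLLOW(S) := {$}
pass 1:
  B→b C C: FOLLOW(C) ⊇ FIRST(C) = {c,d}; new: +{c,d}
  S→b A: FOLLOW(A) ⊇ FOLLOW(S) ⊇ {$}; new: +{$}
  S→b B: FOLLOW(B) ⊇ FOLLOW(S) ⊇ {$}; new: +{$}
  S→b C: FOLLOW(C) ⊇ FOLLOW(S) ⊇ {$}; new: +{$}
  FOLLOW(S)={$}  FOLLOW(A)={$}  FOLLOW(B)={$}  FOLLOW(C)={$,c,d}
pass 2: — fixpoint
  FOLLOW(S)={$}  FOLLOW(A)={$}  FOLLOW(B)={$}  FOLLOW(C)={$,c,d}

FOLLOW(C) = ["$", "c", "d"]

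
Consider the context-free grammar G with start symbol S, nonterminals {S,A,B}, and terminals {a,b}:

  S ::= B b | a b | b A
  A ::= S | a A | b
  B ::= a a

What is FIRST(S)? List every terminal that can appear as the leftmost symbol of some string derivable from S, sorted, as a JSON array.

FIRST sets, iterate to fixpoint:
pass 1:
  A via A→a A: +{a}
  A via A→b: +{b}
  B via B→a a: +{a}
  S via S→B b: +{a}
  S via S→b A: +{b}
  S: {a,b}  A: {a,b}  B: {a}
pass 2: — fixpoint
  S: {a,b}  A: {a,b}  B: {a}

FIRST(S) = ["a", "b"]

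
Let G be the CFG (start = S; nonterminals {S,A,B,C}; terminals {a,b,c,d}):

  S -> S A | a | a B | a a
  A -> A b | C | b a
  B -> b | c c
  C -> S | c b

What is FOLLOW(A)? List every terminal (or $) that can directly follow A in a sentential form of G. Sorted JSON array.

FIRST iteration:
[1]
  A via A→b a: +{b}
  B via B→b: +{b}
  B via B→c c: +{c}
  C via C→c b: +{c}
  S via S→a: +{a}
  FIRST[S]={a}  FIRST[A]={b}  FIRST[B]={b,c}  FIRST[C]={c}
[2]
  A via A→C: +{c}
  C via C→S: +{a}
  FIRST[S]={a}  FIRST[A]={b,c}  FIRST[B]={b,c}  FIRST[C]={a,c}
[3]
  A via A→C: +{a}
  FIRST[S]={a}  FIRST[A]={a,b,c}  FIRST[B]={b,c}  FIRST[C]={a,c}
[4] (stable)
  FIRST[S]={a}  FIRST[A]={a,b,c}  FIRST[B]={b,c}  FIRST[C]={a,c}

Compute FOLLOW by fixpoint:
initialize: $ ∈ FOLLOW(S)
pass 1:
  A→A b: FOLLOW(A) ⊇ FIRST(b) = {b}; new: +{b}
  A→C: FOLLOW(C) ⊇ FOLLOW(A) ⊇ {b}; new: +{b}
  C→S: FOLLOW(S) ⊇ FOLLOW(C) ⊇ {b}; new: +{b}
  S→S A: FOLLOW(S) ⊇ FIRST(A) = {a,b,c}; new: +{a,c}
  S→S A: FOLLOW(A) ⊇ FOLLOW(S) ⊇ {$,a,b,c}; new: +{$,a,c}
  S→a B: FOLLOW(B) ⊇ FOLLOW(S) ⊇ {$,a,b,c}; new: +{$,a,b,c}
  FOLLOW(S)={$,a,b,c}  FOLLOW(A)={$,a,b,c}  FOLLOW(B)={$,a,b,c}  FOLLOW(C)={b}
pass 2:
  A→C: FOLLOW(C) ⊇ FOLLOW(A) ⊇ {$,a,b,c}; new: +{$,a,c}
  FOLLOW(S)={$,a,b,c}  FOLLOW(A)={$,a,b,c}  FOLLOW(B)={$,a,b,c}  FOLLOW(C)={$,a,b,c}
pass 3: done
  FOLLOW(S)={$,a,b,c}  FOLLOW(A)={$,a,b,c}  FOLLOW(B)={$,a,b,c}  FOLLOW(C)={$,a,b,c}

FOLLOW(A) = ["$", "a", "b", "c"]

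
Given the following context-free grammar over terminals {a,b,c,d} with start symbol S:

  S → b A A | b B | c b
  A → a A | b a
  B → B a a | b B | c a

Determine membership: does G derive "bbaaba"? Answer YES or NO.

CNF form of G:
  S -> T1 B | T1 X4 | T2 T1
  A -> T0 A | T1 T0
  B -> B X3 | T1 B | T2 T0
  T0 -> a
  T1 -> b
  T2 -> c
  X3 -> T0 T0
  X4 -> A A

Fill CYK table bottom-up:
  T[0,0] 'b' = {T1}  orig:{}
  T[1,1] 'b' = {T1}  orig:{}
  T[2,2] 'a' = {T0}  orig:{}
  T[3,3] 'a' = {T0}  orig:{}
  T[4,4] 'b' = {T1}  orig:{}
  T[5,5] 'a' = {T0}  orig:{}
  T[0,1] 'bb' = ∅
  T[1,2] 'ba' = {A}
  T[2,3] 'aa' = {X3}  orig:{}
  T[3,4] 'ab' = ∅
  T[4,5] 'ba' = {A}
  T[0,2] 'bba' = ∅
  T[1,3] 'baa' = ∅
  T[2,4] 'aab' = ∅
  T[3,5] 'aba' = {A}
  T[0,3] 'bbaa' = ∅
  T[1,4] 'baab' = ∅
  T[2,5] 'aaba' = {A}
  T[0,4] 'bbaab' = ∅
  T[1,5] 'baaba' = {X4}  orig:{}
  T[0,5] 'bbaaba' = {S}

S ∈ T[0,5] ⇒ YES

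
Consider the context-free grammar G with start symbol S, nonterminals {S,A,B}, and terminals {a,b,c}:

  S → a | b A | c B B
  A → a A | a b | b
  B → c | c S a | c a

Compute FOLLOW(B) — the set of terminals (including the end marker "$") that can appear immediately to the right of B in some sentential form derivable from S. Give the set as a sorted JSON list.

FIRST iteration:
iter 1:
  A via A→a A: +{a}
  A via A→b: +{b}
  B via B→c: +{c}
  S via S→a: +{a}
  S via S→b A: +{b}
  S via S→c B B: +{c}
  S: {a,b,c}  A: {a,b}  B: {c}
iter 2: (stable)
  S: {a,b,c}  A: {a,b}  B: {c}

FOLLOW sets:
initialize: $ ∈ FOLLOW(S)
[1]
  B→c S a: FOLLOW(S) ⊇ FIRST(a) = {a}; new: +{a}
  S→b A: FOLLOW(A) ⊇ FOLLOW(S) ⊇ {$,a}; new: +{$,a}
  S→c B B: FOLLOW(B) ⊇ FIRST(B) = {c}; new: +{c}
  S→c B B: FOLLOW(B) ⊇ FOLLOW(S) ⊇ {$,a}; new: +{$,a}
  FOLLOW[S]={$,a}  FOLLOW[A]={$,a}  FOLLOW[B]={$,a,c}
[2] (stable)
  FOLLOW[S]={$,a}  FOLLOW[A]={$,a}  FOLLOW[B]={$,a,c}

FOLLOW(B) = ["$", "a", "c"]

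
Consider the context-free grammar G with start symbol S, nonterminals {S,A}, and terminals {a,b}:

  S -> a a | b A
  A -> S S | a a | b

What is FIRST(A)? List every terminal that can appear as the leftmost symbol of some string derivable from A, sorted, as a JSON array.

FIRST iteration:
round 1:
  A via A→a a: +{a}
  A via A→b: +{b}
  S via S→a a: +{a}
  S via S→b A: +{b}
  FIRST[S]={a,b}  FIRST[A]={a,b}
round 2: (stable)
  FIRST[S]={a,b}  FIRST[A]={a,b}

FIRST(A) = ["a", "b"]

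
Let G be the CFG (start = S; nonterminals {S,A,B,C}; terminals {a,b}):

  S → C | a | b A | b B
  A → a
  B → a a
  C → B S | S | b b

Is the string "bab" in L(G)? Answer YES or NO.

Convert to CNF:
  S -> B S | T1 A | T1 B | T1 T1 | a
  A -> a
  B -> T0 T0
  C -> B S | T1 A | T1 B | T1 T1 | a
  T0 -> a
  T1 -> b

CYK table (by increasing span):
  [0..0]={T1}  "b"  orig:{}
  [1..1]={A,C,S,T0}  "a"  orig:{A,C,S}
  [2..2]={T1}  "b"  orig:{}
  [0..1]={C,S}  "ba"
  [1..2]=∅  "ab"
  [0..2]=∅  "bab"

S ∉ T[0,2] ⇒ NO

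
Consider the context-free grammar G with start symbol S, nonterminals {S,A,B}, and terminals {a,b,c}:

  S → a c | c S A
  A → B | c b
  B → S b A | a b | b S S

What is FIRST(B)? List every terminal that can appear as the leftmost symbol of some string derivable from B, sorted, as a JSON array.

FIRST sets, iterate to fixpoint:
pass 1:
  A via A→c b: +{c}
  B via B→a b: +{a}
  B via B→b S S: +{b}
  S via S→a c: +{a}
  S via S→c S A: +{c}
  FIRST[S]={a,c}  FIRST[A]={c}  FIRST[B]={a,b}
pass 2:
  A via A→B: +{a,b}
  B via B→S b A: +{c}
  FIRST[S]={a,c}  FIRST[A]={a,b,c}  FIRST[B]={a,b,c}
pass 3: — fixpoint
  FIRST[S]={a,c}  FIRST[A]={a,b,c}  FIRST[B]={a,b,c}

FIRST(B) = ["a", "b", "c"]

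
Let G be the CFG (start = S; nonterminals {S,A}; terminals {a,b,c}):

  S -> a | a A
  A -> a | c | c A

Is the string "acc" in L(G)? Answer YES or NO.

CNF form of G:
  S -> T1 A | a
  A -> T0 A | a | c
  T0 -> c
  T1 -> a

CYK fill:
  T[0,0] 'a' = {A,S,T1}  orig:{A,S}
  T[1,1] 'c' = {A,T0}  orig:{A}
  T[2,2] 'c' = {A,T0}  orig:{A}
  T[0,1] 'ac' = {S}
  T[1,2] 'cc' = {A}
  T[0,2] 'acc' = {S}

S ∈ T[0,2] ⇒ YES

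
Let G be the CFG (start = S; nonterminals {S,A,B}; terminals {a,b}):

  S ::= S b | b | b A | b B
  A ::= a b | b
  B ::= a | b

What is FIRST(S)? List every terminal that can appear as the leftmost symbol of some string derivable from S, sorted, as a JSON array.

FIRST iteration:
pass 1:
  A via A→a b: +{a}
  A via A→b: +{b}
  B via B→a: +{a}
  B via B→b: +{b}
  S via S→b: +{b}
  S: {b}  A: {a,b}  B: {a,b}
pass 2: — fixpoint
  S: {b}  A: {a,b}  B: {a,b}

FIRST(S) = ["b"]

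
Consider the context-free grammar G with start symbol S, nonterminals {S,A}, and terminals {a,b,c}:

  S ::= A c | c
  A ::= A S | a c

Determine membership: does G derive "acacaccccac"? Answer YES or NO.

CNF form of G:
  S -> A T1 | c
  A -> A S | T0 T1
  T0 -> a
  T1 -> c

CYK table (by increasing span):
  [0..0]={T0}  "a"  orig:{}
  [1..1]={S,T1}  "c"  orig:{S}
  [2..2]={T0}  "a"  orig:{}
  [3..3]={S,T1}  "c"  orig:{S}
  [4..4]={T0}  "a"  orig:{}
  [5..5]={S,T1}  "c"  orig:{S}
  [6..6]={S,T1}  "c"  orig:{S}
  [7..7]={S,T1}  "c"  orig:{S}
  [8..8]={S,T1}  "c"  orig:{S}
  [9..9]={T0}  "a"  orig:{}
  [10..10]={S,T1}  "c"  orig:{S}
  [0..1]={A}  "ac"
  [1..2]=∅  "ca"
  [2..3]={A}  "ac"
  [3..4]=∅  "ca"
  [4..5]={A}  "ac"
  [5..6]=∅  "cc"
  [6..7]=∅  "cc"
  [7..8]=∅  "cc"
  [8..9]=∅  "ca"
  [9..10]={A}  "ac"
  [0..2]=∅  "aca"
  [1..3]=∅  "cac"
  [2..4]=∅  "aca"
  [3..5]=∅  "cac"
  [4..6]={A,S}  "acc"
  [5..7]=∅  "ccc"
  [6..8]=∅  "ccc"
  [7..9]=∅  "cca"
  [8..10]=∅  "cac"
  [0..3]=∅  "acac"
  [1..4]=∅  "caca"
  [2..5]=∅  "acac"
  [3..6]=∅  "cacc"
  [4..7]={A,S}  "accc"
  [5..8]=∅  "cccc"
  [6..9]=∅  "ccca"
  [7..10]=∅  "ccac"
  [0..4]=∅  "acaca"
  [1..5]=∅  "cacac"
  [2..6]={A}  "acacc"
  [3..7]=∅  "caccc"
  [4..8]={A,S}  "acccc"
  [5..9]=∅  "cccca"
  [6..10]=∅  "cccac"
  [0..5]=∅  "acacac"
  [1..6]=∅  "cacacc"
  [2..7]={A,S}  "acaccc"
  [3..8]=∅  "cacccc"
  [4..9]=∅  "acccca"
  [5..10]=∅  "ccccac"
  [0..6]=∅  "acacacc"
  [1..7]=∅  "cacaccc"
  [2..8]={A,S}  "acacccc"
  [3..9]=∅  "cacccca"
  [4..10]=∅  "accccac"
  [0..7]={A}  "acacaccc"
  [1..8]=∅  "cacacccc"
  [2..9]=∅  "acacccca"
  [3..10]=∅  "caccccac"
  [0..8]={A,S}  "acacacccc"
  [1..9]=∅  "cacacccca"
  [2..10]=∅  "acaccccac"
  [0..9]=∅  "acacacccca"
  [1..10]=∅  "cacaccccac"
  [0..10]=∅  "acacaccccac"

S ∉ T[0,10] ⇒ NO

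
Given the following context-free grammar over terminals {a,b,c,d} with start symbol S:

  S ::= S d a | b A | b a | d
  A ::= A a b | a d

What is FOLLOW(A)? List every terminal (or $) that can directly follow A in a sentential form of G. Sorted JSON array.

Compute FIRST by fixpoint:
iter 1:
  A via A→a d: +{a}
  S via S→b A: +{b}
  S via S→d: +{d}
  FIRST[S]={b,d}  FIRST[A]={a}
iter 2: (no change)
  FIRST[S]={b,d}  FIRST[A]={a}

Compute FOLLOW by fixpoint:
initialize: $ ∈ FOLLOW(S)
iter 1:
  A→A a b: FOLLOW(A) ⊇ FIRST(a) = {a}; new: +{a}
  S→S d a: FOLLOW(S) ⊇ FIRST(d) = {d}; new: +{d}
  S→b A: FOLLOW(A) ⊇ FOLLOW(S) ⊇ {$,d}; new: +{$,d}
  FOLLOW(S)={$,d}  FOLLOW(A)={$,a,d}
iter 2: — fixpoint
  FOLLOW(S)={$,d}  FOLLOW(A)={$,a,d}

FOLLOW(A) = ["$", "a", "d"]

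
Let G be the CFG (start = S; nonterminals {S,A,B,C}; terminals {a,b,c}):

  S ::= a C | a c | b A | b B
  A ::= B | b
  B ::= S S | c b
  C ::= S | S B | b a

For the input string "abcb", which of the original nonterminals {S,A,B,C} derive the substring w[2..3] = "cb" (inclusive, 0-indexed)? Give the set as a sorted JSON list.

Convert to CNF:
  S -> T1 A | T1 B | T2 C | T2 T0
  A -> S S | T0 T1 | b
  B -> S S | T0 T1
  C -> S B | T1 A | T1 B | T1 T2 | T2 C | T2 T0
  T0 -> c
  T1 -> b
  T2 -> a

CYK table (by increasing span) (cells [i..j] with 2 ≤ i ≤ j ≤ 3 only):
  [2..2]={T0}  "c"  orig:{}
  [3..3]={A,T1}  "b"  orig:{A}
  [2..3]={A,B}  "cb"

Original NTs in T[2,3] deriving "cb": ["A", "B"]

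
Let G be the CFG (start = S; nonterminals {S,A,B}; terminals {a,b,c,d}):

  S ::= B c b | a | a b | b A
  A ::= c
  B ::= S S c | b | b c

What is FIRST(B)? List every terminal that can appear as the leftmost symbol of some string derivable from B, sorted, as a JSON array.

FIRST iteration:
[1]
  A via A→c: +{c}
  B via B→b: +{b}
  S via S→B c b: +{b}
  S via S→a: +{a}
  FIRST[S]={a,b}  FIRST[A]={c}  FIRST[B]={b}
[2]
  B via B→S S c: +{a}
  FIRST[S]={a,b}  FIRST[A]={c}  FIRST[B]={a,b}
[3] (stable)
  FIRST[S]={a,b}  FIRST[A]={c}  FIRST[B]={a,b}

FIRST(B) = ["a", "b"]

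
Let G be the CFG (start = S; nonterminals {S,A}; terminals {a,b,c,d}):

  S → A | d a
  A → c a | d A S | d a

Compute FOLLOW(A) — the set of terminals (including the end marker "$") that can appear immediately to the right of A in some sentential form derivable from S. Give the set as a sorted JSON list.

Compute FIRST by fixpoint:
round 1:
  A via A→c a: +{c}
  A via A→d A S: +{d}
  S via S→A: +{c,d}
  S: {c,d}  A: {c,d}
round 2: (no change)
  S: {c,d}  A: {c,d}

Compute FOLLOW by fixpoint:
initialize: $ ∈ FOLLOW(S)
[1]
  A→d A S: FOLLOW(A) ⊇ FIRST(S) = {c,d}; new: +{c,d}
  A→d A S: FOLLOW(S) ⊇ FOLLOW(A) ⊇ {c,d}; new: +{c,d}
  S→A: FOLLOW(A) ⊇ FOLLOW(S) ⊇ {$,c,d}; new: +{$}
  S: {$,c,d}  A: {$,c,d}
[2] (stable)
  S: {$,c,d}  A: {$,c,d}

FOLLOW(A) = ["$", "c", "d"]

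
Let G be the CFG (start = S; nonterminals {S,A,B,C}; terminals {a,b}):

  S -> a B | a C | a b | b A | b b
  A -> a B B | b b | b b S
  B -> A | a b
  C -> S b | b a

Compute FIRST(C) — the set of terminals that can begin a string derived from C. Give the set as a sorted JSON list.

FIRST sets, iterate to fixpoint:
pass 1:
  A via A→a B B: +{a}
  A via A→b b: +{b}
  B via B→A: +{a,b}
  C via C→b a: +{b}
  S via S→a B: +{a}
  S via S→b A: +{b}
  FIRST[S]={a,b}  FIRST[A]={a,b}  FIRST[B]={a,b}  FIRST[C]={b}
pass 2:
  C via C→S b: +{a}
  FIRST[S]={a,b}  FIRST[A]={a,b}  FIRST[B]={a,b}  FIRST[C]={a,b}
pass 3: (no change)
  FIRST[S]={a,b}  FIRST[A]={a,b}  FIRST[B]={a,b}  FIRST[C]={a,b}

FIRST(C) = ["a", "b"]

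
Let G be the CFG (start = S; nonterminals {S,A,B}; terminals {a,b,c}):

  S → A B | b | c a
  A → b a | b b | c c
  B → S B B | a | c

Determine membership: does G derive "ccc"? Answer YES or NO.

CNF form of G:
  S -> A B | T2 T1 | b
  A -> T0 T0 | T0 T1 | T2 T2
  B -> S X3 | a | c
  T0 -> b
  T1 -> a
  T2 -> c
  X3 -> B B

Fill CYK table bottom-up:
  T[0,0] 'c' = {B,T2}  orig:{B}
  T[1,1] 'c' = {B,T2}  orig:{B}
  T[2,2] 'c' = {B,T2}  orig:{B}
  T[0,1] 'cc' = {A,X3}  orig:{A}
  T[1,2] 'cc' = {A,X3}  orig:{A}
  T[0,2] 'ccc' = {S}

S ∈ T[0,2] ⇒ YES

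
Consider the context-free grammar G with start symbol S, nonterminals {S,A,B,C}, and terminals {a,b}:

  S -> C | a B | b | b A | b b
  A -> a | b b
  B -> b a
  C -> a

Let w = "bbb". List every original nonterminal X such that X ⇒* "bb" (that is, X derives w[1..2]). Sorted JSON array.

Convert to CNF:
  S -> T0 A | T0 T0 | T1 B | a | b
  A -> T0 T0 | a
  B -> T0 T1
  C -> a
  T0 -> b
  T1 -> a

CYK fill — only the sub-triangle for w[1..2]:
  cell(1,1) b: {S,T0}  orig:{S}
  cell(2,2) b: {S,T0}  orig:{S}
  cell(1,2) bb: {A,S}

Original NTs in T[1,2] deriving "bb": ["A", "S"]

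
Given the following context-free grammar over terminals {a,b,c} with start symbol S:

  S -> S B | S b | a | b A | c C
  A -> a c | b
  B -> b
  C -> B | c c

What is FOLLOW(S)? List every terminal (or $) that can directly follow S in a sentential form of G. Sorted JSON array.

FIRST sets, iterate to fixpoint:
round 1:
  A via A→a c: +{a}
  A via A→b: +{b}
  B via B→b: +{b}
  C via C→B: +{b}
  C via C→c c: +{c}
  S via S→a: +{a}
  S via S→b A: +{b}
  S via S→c C: +{c}
  FIRST(S)={a,b,c}  FIRST(A)={a,b}  FIRST(B)={b}  FIRST(C)={b,c}
round 2: (no change)
  FIRST(S)={a,b,c}  FIRST(A)={a,b}  FIRST(B)={b}  FIRST(C)={b,c}

FOLLOW sets:
FOLLOW(S) := {$}
pass 1:
  S→S B: FOLLOW(S) ⊇ FIRST(B) = {b}; new: +{b}
  S→S B: FOLLOW(B) ⊇ FOLLOW(S) ⊇ {$,b}; new: +{$,b}
  S→b A: FOLLOW(A) ⊇ FOLLOW(S) ⊇ {$,b}; new: +{$,b}
  S→c C: FOLLOW(C) ⊇ FOLLOW(S) ⊇ {$,b}; new: +{$,b}
  FOLLOW(S)={$,b}  FOLLOW(A)={$,b}  FOLLOW(B)={$,b}  FOLLOW(C)={$,b}
pass 2: done
  FOLLOW(S)={$,b}  FOLLOW(A)={$,b}  FOLLOW(B)={$,b}  FOLLOW(C)={$,b}

FOLLOW(S) = ["$", "b"]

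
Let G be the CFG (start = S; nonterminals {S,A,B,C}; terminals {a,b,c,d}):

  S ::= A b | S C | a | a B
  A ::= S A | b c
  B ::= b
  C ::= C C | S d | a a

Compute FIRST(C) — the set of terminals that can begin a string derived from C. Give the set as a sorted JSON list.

Compute FIRST by fixpoint:
iter 1:
  A via A→b c: +{b}
  B via B→b: +{b}
  C via C→a a: +{a}
  S via S→A b: +{b}
  S via S→a: +{a}
  S: {a,b}  A: {b}  B: {b}  C: {a}
iter 2:
  A via A→S A: +{a}
  C via C→S d: +{b}
  S: {a,b}  A: {a,b}  B: {b}  C: {a,b}
iter 3: (stable)
  S: {a,b}  A: {a,b}  B: {b}  C: {a,b}

FIRST(C) = ["a", "b"]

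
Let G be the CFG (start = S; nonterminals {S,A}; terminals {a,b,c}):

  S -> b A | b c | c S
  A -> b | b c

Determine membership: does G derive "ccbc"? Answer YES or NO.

Convert to CNF:
  S -> T0 A | T0 T1 | T1 S
  A -> T0 T1 | b
  T0 -> b
  T1 -> c

Fill CYK table bottom-up:
  T[0,0] 'c' = {T1}  orig:{}
  T[1,1] 'c' = {T1}  orig:{}
  T[2,2] 'b' = {A,T0}  orig:{A}
  T[3,3] 'c' = {T1}  orig:{}
  T[0,1] 'cc' = ∅
  T[1,2] 'cb' = ∅
  T[2,3] 'bc' = {A,S}
  T[0,2] 'ccb' = ∅
  T[1,3] 'cbc' = {S}
  T[0,3] 'ccbc' = {S}

S ∈ T[0,3] ⇒ YES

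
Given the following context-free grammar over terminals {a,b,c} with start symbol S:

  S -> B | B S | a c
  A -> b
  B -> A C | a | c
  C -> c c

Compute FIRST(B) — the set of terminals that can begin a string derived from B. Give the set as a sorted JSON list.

Compute FIRST by fixpoint:
round 1:
  A via A→b: +{b}
  B via B→A C: +{b}
  B via B→a: +{a}
  B via B→c: +{c}
  C via C→c c: +{c}
  S via S→B: +{a,b,c}
  FIRST[S]={a,b,c}  FIRST[A]={b}  FIRST[B]={a,b,c}  FIRST[C]={c}
round 2: (no change)
  FIRST[S]={a,b,c}  FIRST[A]={b}  FIRST[B]={a,b,c}  FIRST[C]={c}

FIRST(B) = ["a", "b", "c"]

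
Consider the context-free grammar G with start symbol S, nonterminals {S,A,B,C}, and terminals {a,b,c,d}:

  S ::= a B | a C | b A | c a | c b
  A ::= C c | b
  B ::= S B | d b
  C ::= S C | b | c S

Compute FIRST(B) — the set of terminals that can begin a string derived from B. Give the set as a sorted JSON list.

FIRST sets, iterate to fixpoint:
round 1:
  A via A→b: +{b}
  B via B→d b: +{d}
  C via C→b: +{b}
  C via C→c S: +{c}
  S via S→a B: +{a}
  S via S→b A: +{b}
  S via S→c a: +{c}
  FIRST(S)={a,b,c}  FIRST(A)={b}  FIRST(B)={d}  FIRST(C)={b,c}
round 2:
  A via A→C c: +{c}
  B via B→S B: +{a,b,c}
  C via C→S C: +{a}
  FIRST(S)={a,b,c}  FIRST(A)={b,c}  FIRST(B)={a,b,c,d}  FIRST(C)={a,b,c}
round 3:
  A via A→C c: +{a}
  FIRST(S)={a,b,c}  FIRST(A)={a,b,c}  FIRST(B)={a,b,c,d}  FIRST(C)={a,b,c}
round 4: done
  FIRST(S)={a,b,c}  FIRST(A)={a,b,c}  FIRST(B)={a,b,c,d}  FIRST(C)={a,b,c}

FIRST(B) = ["a", "b", "c", "d"]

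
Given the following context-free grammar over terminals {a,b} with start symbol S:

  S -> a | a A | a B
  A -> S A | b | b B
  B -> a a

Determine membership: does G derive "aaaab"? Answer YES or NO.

Convert to CNF:
  S -> T1 A | T1 B | a
  A -> S A | T0 B | b
  B -> T1 T1
  T0 -> b
  T1 -> a

CYK table (by increasing span):
  T[0,0] 'a' = {S,T1}  orig:{S}
  T[1,1] 'a' = {S,T1}  orig:{S}
  T[2,2] 'a' = {S,T1}  orig:{S}
  T[3,3] 'a' = {S,T1}  orig:{S}
  T[4,4] 'b' = {A,T0}  orig:{A}
  T[0,1] 'aa' = {B}
  T[1,2] 'aa' = {B}
  T[2,3] 'aa' = {B}
  T[3,4] 'ab' = {A,S}
  T[0,2] 'aaa' = {S}
  T[1,3] 'aaa' = {S}
  T[2,4] 'aab' = {A,S}
  T[0,3] 'aaaa' = ∅
  T[1,4] 'aaab' = {A,S}
  T[0,4] 'aaaab' = {A,S}

S ∈ T[0,4] ⇒ YES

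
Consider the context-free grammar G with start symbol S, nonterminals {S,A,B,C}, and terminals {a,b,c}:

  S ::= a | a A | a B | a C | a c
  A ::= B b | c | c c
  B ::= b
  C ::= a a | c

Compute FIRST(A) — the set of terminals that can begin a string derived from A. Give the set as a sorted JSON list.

Compute FIRST by fixpoint:
round 1:
  A via A→c: +{c}
  B via B→b: +{b}
  C via C→a a: +{a}
  C via C→c: +{c}
  S via S→a: +{a}
  FIRST[S]={a}  FIRST[A]={c}  FIRST[B]={b}  FIRST[C]={a,c}
round 2:
  A via A→B b: +{b}
  FIRST[S]={a}  FIRST[A]={b,c}  FIRST[B]={b}  FIRST[C]={a,c}
round 3: (no change)
  FIRST[S]={a}  FIRST[A]={b,c}  FIRST[B]={b}  FIRST[C]={a,c}

FIRST(A) = ["b", "c"]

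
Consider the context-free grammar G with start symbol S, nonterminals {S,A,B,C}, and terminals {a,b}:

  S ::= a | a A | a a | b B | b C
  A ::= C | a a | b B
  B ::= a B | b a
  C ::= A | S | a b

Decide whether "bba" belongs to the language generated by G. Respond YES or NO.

CNF form of G:
  S -> T0 A | T0 T0 | T1 B | T1 C | a
  A -> T0 A | T0 T0 | T0 T1 | T1 B | T1 C | a
  B -> T0 B | T1 T0
  C -> T0 A | T0 T0 | T0 T1 | T1 B | T1 C | a
  T0 -> a
  T1 -> b

CYK table (by increasing span):
  [0..0]={T1}  "b"  orig:{}
  [1..1]={T1}  "b"  orig:{}
  [2..2]={A,C,S,T0}  "a"  orig:{A,C,S}
  [0..1]=∅  "bb"
  [1..2]={A,B,C,S}  "ba"
  [0..2]={A,C,S}  "bba"

S ∈ T[0,2] ⇒ YES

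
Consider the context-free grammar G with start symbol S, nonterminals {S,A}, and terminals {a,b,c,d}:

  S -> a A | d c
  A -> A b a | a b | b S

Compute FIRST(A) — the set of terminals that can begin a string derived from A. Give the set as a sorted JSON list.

Compute FIRST by fixpoint:
iter 1:
  A via A→a b: +{a}
  A via A→b S: +{b}
  S via S→a A: +{a}
  S via S→d c: +{d}
  FIRST(S)={a,d}  FIRST(A)={a,b}
iter 2: — fixpoint
  FIRST(S)={a,d}  FIRST(A)={a,b}

FIRST(A) = ["a", "b"]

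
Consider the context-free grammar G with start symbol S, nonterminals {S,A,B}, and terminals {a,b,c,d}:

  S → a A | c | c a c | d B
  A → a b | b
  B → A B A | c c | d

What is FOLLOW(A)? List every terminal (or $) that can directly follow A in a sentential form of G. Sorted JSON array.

FIRST sets, iterate to fixpoint:
iter 1:
  A via A→a b: +{a}
  A via A→b: +{b}
  B via B→A B A: +{a,b}
  B via B→c c: +{c}
  B via B→d: +{d}
  S via S→a A: +{a}
  S via S→c: +{c}
  S via S→d B: +{d}
  FIRST(S)={a,c,d}  FIRST(A)={a,b}  FIRST(B)={a,b,c,d}
iter 2: (no change)
  FIRST(S)={a,c,d}  FIRST(A)={a,b}  FIRST(B)={a,b,c,d}

FOLLOW sets:
seed FOLLOW(S) with $
[1]
  B→A B A: FOLLOW(A) ⊇ FIRST(B) = {a,b,c,d}; new: +{a,b,c,d}
  B→A B A: FOLLOW(B) ⊇ FIRST(A) = {a,b}; new: +{a,b}
  S→a A: FOLLOW(A) ⊇ FOLLOW(S) ⊇ {$}; new: +{$}
  S→d B: FOLLOW(B) ⊇ FOLLOW(S) ⊇ {$}; new: +{$}
  FOLLOW[S]={$}  FOLLOW[A]={$,a,b,c,d}  FOLLOW[B]={$,a,b}
[2] (stable)
  FOLLOW[S]={$}  FOLLOW[A]={$,a,b,c,d}  FOLLOW[B]={$,a,b}

FOLLOW(A) = ["$", "a", "b", "c", "d"]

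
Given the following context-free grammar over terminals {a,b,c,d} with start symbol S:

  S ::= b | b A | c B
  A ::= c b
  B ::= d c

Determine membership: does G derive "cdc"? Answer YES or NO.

CNF form of G:
  S -> T0 B | T1 A | b
  A -> T0 T1
  B -> T2 T0
  T0 -> c
  T1 -> b
  T2 -> d

Fill CYK table bottom-up:
  T[0,0] 'c' = {T0}  orig:{}
  T[1,1] 'd' = {T2}  orig:{}
  T[2,2] 'c' = {T0}  orig:{}
  T[0,1] 'cd' = ∅
  T[1,2] 'dc' = {B}
  T[0,2] 'cdc' = {S}

S ∈ T[0,2] ⇒ YES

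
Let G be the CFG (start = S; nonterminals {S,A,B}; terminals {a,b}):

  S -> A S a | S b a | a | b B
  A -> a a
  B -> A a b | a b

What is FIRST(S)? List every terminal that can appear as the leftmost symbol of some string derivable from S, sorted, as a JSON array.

Compute FIRST by fixpoint:
[1]
  A via A→a a: +{a}
  B via B→A a b: +{a}
  S via S→A S a: +{a}
  S via S→b B: +{b}
  S: {a,b}  A: {a}  B: {a}
[2] (no change)
  S: {a,b}  A: {a}  B: {a}

FIRST(S) = ["a", "b"]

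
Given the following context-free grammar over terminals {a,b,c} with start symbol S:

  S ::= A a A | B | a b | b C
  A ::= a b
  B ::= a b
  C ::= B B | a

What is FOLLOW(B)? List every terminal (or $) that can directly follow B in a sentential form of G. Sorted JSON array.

FIRST iteration:
iter 1:
  A via A→a b: +{a}
  B via B→a b: +{a}
  C via C→B B: +{a}
  S via S→A a A: +{a}
  S via S→b C: +{b}
  S: {a,b}  A: {a}  B: {a}  C: {a}
iter 2: (stable)
  S: {a,b}  A: {a}  B: {a}  C: {a}

FOLLOW iteration:
FOLLOW(S) := {$}
round 1:
  C→B B: FOLLOW(B) ⊇ FIRST(B) = {a}; new: +{a}
  S→A a A: FOLLOW(A) ⊇ FIRST(a) = {a}; new: +{a}
  S→A a A: FOLLOW(A) ⊇ FOLLOW(S) ⊇ {$}; new: +{$}
  S→B: FOLLOW(B) ⊇ FOLLOW(S) ⊇ {$}; new: +{$}
  S→b C: FOLLOW(C) ⊇ FOLLOW(S) ⊇ {$}; new: +{$}
  S: {$}  A: {$,a}  B: {$,a}  C: {$}
round 2: — fixpoint
  S: {$}  A: {$,a}  B: {$,a}  C: {$}

FOLLOW(B) = ["$", "a"]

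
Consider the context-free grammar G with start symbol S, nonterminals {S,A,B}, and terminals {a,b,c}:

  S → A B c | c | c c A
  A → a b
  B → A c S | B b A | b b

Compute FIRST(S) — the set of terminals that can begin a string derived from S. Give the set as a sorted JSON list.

FIRST iteration:
iter 1:
  A via A→a b: +{a}
  B via B→A c S: +{a}
  B via B→b b: +{b}
  S via S→A B c: +{a}
  S via S→c: +{c}
  FIRST[S]={a,c}  FIRST[A]={a}  FIRST[B]={a,b}
iter 2: (stable)
  FIRST[S]={a,c}  FIRST[A]={a}  FIRST[B]={a,b}

FIRST(S) = ["a", "c"]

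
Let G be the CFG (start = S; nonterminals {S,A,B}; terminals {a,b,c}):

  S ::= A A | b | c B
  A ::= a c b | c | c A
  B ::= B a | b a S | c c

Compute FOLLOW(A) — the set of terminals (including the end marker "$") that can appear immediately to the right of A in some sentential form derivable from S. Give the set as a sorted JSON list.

FIRST sets, iterate to fixpoint:
pass 1:
  A via A→a c b: +{a}
  A via A→c: +{c}
  B via B→b a S: +{b}
  B via B→c c: +{c}
  S via S→A A: +{a,c}
  S via S→b: +{b}
  FIRST(S)={a,b,c}  FIRST(A)={a,c}  FIRST(B)={b,c}
pass 2: (no change)
  FIRST(S)={a,b,c}  FIRST(A)={a,c}  FIRST(B)={b,c}

FOLLOW iteration:
FOLLOW(S) := {$}
[1]
  B→B a: FOLLOW(B) ⊇ FIRST(a) = {a}; new: +{a}
  B→b a S: FOLLOW(S) ⊇ FOLLOW(B) ⊇ {a}; new: +{a}
  S→A A: FOLLOW(A) ⊇ FIRST(A) = {a,c}; new: +{a,c}
  S→A A: FOLLOW(A) ⊇ FOLLOW(S) ⊇ {$,a}; new: +{$}
  S→c B: FOLLOW(B) ⊇ FOLLOW(S) ⊇ {$,a}; new: +{$}
  FOLLOW(S)={$,a}  FOLLOW(A)={$,a,c}  FOLLOW(B)={$,a}
[2] (stable)
  FOLLOW(S)={$,a}  FOLLOW(A)={$,a,c}  FOLLOW(B)={$,a}

FOLLOW(A) = ["$", "a", "c"]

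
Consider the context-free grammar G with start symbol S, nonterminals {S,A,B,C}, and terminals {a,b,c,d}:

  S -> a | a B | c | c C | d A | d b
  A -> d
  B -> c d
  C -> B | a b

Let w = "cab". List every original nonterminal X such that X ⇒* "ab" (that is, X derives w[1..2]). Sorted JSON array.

Convert to CNF:
  S -> T0 C | T1 A | T1 T3 | T2 B | a | c
  A -> d
  B -> T0 T1
  C -> T0 T1 | T2 T3
  T0 -> c
  T1 -> d
  T2 -> a
  T3 -> b

CYK fill, restricted to cells inside w[1..2]:
  T[1,1] 'a' = {S,T2}  orig:{S}
  T[2,2] 'b' = {T3}  orig:{}
  T[1,2] 'ab' = {C}

Original NTs in T[1,2] deriving "ab": ["C"]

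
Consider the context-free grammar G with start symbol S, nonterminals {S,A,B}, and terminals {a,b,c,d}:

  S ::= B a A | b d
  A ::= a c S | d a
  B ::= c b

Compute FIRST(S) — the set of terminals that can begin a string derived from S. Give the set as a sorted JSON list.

FIRST iteration:
round 1:
  A via A→a c S: +{a}
  A via A→d a: +{d}
  B via B→c b: +{c}
  S via S→B a A: +{c}
  S via S→b d: +{b}
  S: {b,c}  A: {a,d}  B: {c}
round 2: (stable)
  S: {b,c}  A: {a,d}  B: {c}

FIRST(S) = ["b", "c"]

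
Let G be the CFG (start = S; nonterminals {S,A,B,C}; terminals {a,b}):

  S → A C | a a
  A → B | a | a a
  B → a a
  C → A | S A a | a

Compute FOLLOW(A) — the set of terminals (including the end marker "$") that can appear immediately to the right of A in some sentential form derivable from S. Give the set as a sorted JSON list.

Compute FIRST by fixpoint:
[1]
  A via A→a: +{a}
  B via B→a a: +{a}
  C via C→A: +{a}
  S via S→A C: +{a}
  FIRST(S)={a}  FIRST(A)={a}  FIRST(B)={a}  FIRST(C)={a}
[2] (no change)
  FIRST(S)={a}  FIRST(A)={a}  FIRST(B)={a}  FIRST(C)={a}

Compute FOLLOW by fixpoint:
seed FOLLOW(S) with $
round 1:
  C→S A a: FOLLOW(S) ⊇ FIRST(A) = {a}; new: +{a}
  C→S A a: FOLLOW(A) ⊇ FIRST(a) = {a}; new: +{a}
  S→A C: FOLLOW(C) ⊇ FOLLOW(S) ⊇ {$,a}; new: +{$,a}
  FOLLOW[S]={$,a}  FOLLOW[A]={a}  FOLLOW[B]={}  FOLLOW[C]={$,a}
round 2:
  A→B: FOLLOW(B) ⊇ FOLLOW(A) ⊇ {a}; new: +{a}
  C→A: FOLLOW(A) ⊇ FOLLOW(C) ⊇ {$,a}; new: +{$}
  FOLLOW[S]={$,a}  FOLLOW[A]={$,a}  FOLLOW[B]={a}  FOLLOW[C]={$,a}
round 3:
  A→B: FOLLOW(B) ⊇ FOLLOW(A) ⊇ {$,a}; new: +{$}
  FOLLOW[S]={$,a}  FOLLOW[A]={$,a}  FOLLOW[B]={$,a}  FOLLOW[C]={$,a}
round 4: done
  FOLLOW[S]={$,a}  FOLLOW[A]={$,a}  FOLLOW[B]={$,a}  FOLLOW[C]={$,a}

FOLLOW(A) = ["$", "a"]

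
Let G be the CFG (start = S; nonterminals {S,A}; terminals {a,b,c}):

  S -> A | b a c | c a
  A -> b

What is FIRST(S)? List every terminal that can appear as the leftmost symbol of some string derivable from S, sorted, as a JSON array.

FIRST sets, iterate to fixpoint:
pass 1:
  A via A→b: +{b}
  S via S→A: +{b}
  S via S→c a: +{c}
  FIRST[S]={b,c}  FIRST[A]={b}
pass 2: — fixpoint
  FIRST[S]={b,c}  FIRST[A]={b}

FIRST(S) = ["b", "c"]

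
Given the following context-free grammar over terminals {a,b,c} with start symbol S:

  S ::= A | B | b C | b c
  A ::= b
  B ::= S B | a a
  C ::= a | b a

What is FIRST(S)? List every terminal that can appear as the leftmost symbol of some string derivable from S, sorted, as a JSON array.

FIRST iteration:
[1]
  A via A→b: +{b}
  B via B→a a: +{a}
  C via C→a: +{a}
  C via C→b a: +{b}
  S via S→A: +{b}
  S via S→B: +{a}
  FIRST(S)={a,b}  FIRST(A)={b}  FIRST(B)={a}  FIRST(C)={a,b}
[2]
  B via B→S B: +{b}
  FIRST(S)={a,b}  FIRST(A)={b}  FIRST(B)={a,b}  FIRST(C)={a,b}
[3] — fixpoint
  FIRST(S)={a,b}  FIRST(A)={b}  FIRST(B)={a,b}  FIRST(C)={a,b}

FIRST(S) = ["a", "b"]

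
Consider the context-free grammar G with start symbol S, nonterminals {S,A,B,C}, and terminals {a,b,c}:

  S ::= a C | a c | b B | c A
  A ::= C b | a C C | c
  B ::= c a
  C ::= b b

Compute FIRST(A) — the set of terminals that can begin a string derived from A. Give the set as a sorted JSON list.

Compute FIRST by fixpoint:
iter 1:
  A via A→a C C: +{a}
  A via A→c: +{c}
  B via B→c a: +{c}
  C via C→b b: +{b}
  S via S→a C: +{a}
  S via S→b B: +{b}
  S via S→c A: +{c}
  FIRST(S)={a,b,c}  FIRST(A)={a,c}  FIRST(B)={c}  FIRST(C)={b}
iter 2:
  A via A→C b: +{b}
  FIRST(S)={a,b,c}  FIRST(A)={a,b,c}  FIRST(B)={c}  FIRST(C)={b}
iter 3: (stable)
  FIRST(S)={a,b,c}  FIRST(A)={a,b,c}  FIRST(B)={c}  FIRST(C)={b}

FIRST(A) = ["a", "b", "c"]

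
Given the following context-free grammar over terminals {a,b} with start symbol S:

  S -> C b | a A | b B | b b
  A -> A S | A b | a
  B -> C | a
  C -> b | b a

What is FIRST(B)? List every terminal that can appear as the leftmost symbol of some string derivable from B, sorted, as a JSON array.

FIRST sets, iterate to fixpoint:
[1]
  A via A→a: +{a}
  B via B→a: +{a}
  C via C→b: +{b}
  S via S→C b: +{b}
  S via S→a A: +{a}
  FIRST(S)={a,b}  FIRST(A)={a}  FIRST(B)={a}  FIRST(C)={b}
[2]
  B via B→C: +{b}
  FIRST(S)={a,b}  FIRST(A)={a}  FIRST(B)={a,b}  FIRST(C)={b}
[3] done
  FIRST(S)={a,b}  FIRST(A)={a}  FIRST(B)={a,b}  FIRST(C)={b}

FIRST(B) = ["a", "b"]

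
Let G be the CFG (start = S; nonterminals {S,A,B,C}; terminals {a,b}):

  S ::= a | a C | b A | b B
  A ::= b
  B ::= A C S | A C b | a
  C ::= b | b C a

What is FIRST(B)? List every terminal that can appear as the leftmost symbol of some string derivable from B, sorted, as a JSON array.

FIRST sets, iterate to fixpoint:
round 1:
  A via A→b: +{b}
  B via B→A C S: +{b}
  B via B→a: +{a}
  C via C→b: +{b}
  S via S→a: +{a}
  S via S→b A: +{b}
  FIRST(S)={a,b}  FIRST(A)={b}  FIRST(B)={a,b}  FIRST(C)={b}
round 2: done
  FIRST(S)={a,b}  FIRST(A)={b}  FIRST(B)={a,b}  FIRST(C)={b}

FIRST(B) = ["a", "b"]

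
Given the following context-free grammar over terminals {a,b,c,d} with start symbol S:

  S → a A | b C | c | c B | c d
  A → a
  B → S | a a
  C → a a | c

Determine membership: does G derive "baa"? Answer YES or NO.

CNF form of G:
  S -> T0 A | T1 C | T2 B | T2 T3 | c
  A -> a
  B -> T0 A | T0 T0 | T1 C | T2 B | T2 T3 | c
  C -> T0 T0 | c
  T0 -> a
  T1 -> b
  T2 -> c
  T3 -> d

CYK table (by increasing span):
  [0..0]={T1}  "b"  orig:{}
  [1..1]={A,T0}  "a"  orig:{A}
  [2..2]={A,T0}  "a"  orig:{A}
  [0..1]=∅  "ba"
  [1..2]={B,C,S}  "aa"
  [0..2]={B,S}  "baa"

S ∈ T[0,2] ⇒ YES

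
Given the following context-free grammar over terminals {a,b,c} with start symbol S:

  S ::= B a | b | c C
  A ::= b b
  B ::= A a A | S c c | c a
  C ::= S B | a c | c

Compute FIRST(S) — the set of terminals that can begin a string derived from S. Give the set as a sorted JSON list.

FIRST sets, iterate to fixpoint:
pass 1:
  A via A→b b: +{b}
  B via B→A a A: +{b}
  B via B→c a: +{c}
  C via C→a c: +{a}
  C via C→c: +{c}
  S via S→B a: +{b,c}
  FIRST(S)={b,c}  FIRST(A)={b}  FIRST(B)={b,c}  FIRST(C)={a,c}
pass 2:
  C via C→S B: +{b}
  FIRST(S)={b,c}  FIRST(A)={b}  FIRST(B)={b,c}  FIRST(C)={a,b,c}
pass 3: done
  FIRST(S)={b,c}  FIRST(A)={b}  FIRST(B)={b,c}  FIRST(C)={a,b,c}

FIRST(S) = ["b", "c"]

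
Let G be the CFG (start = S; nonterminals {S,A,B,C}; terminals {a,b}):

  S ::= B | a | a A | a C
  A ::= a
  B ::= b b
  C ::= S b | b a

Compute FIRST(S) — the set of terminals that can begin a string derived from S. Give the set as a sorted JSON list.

FIRST sets, iterate to fixpoint:
round 1:
  A via A→a: +{a}
  B via B→b b: +{b}
  C via C→b a: +{b}
  S via S→B: +{b}
  S via S→a: +{a}
  S: {a,b}  A: {a}  B: {b}  C: {b}
round 2:
  C via C→S b: +{a}
  S: {a,b}  A: {a}  B: {b}  C: {a,b}
round 3: (no change)
  S: {a,b}  A: {a}  B: {b}  C: {a,b}

FIRST(S) = ["a", "b"]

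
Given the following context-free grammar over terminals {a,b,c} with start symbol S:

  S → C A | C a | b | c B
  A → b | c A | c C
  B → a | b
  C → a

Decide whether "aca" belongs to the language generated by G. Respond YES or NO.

CNF form of G:
  S -> C A | C T1 | T0 B | b
  A -> T0 A | T0 C | b
  B -> a | b
  C -> a
  T0 -> c
  T1 -> a

CYK fill:
  [0..0]={B,C,T1}  "a"  orig:{B,C}
  [1..1]={T0}  "c"  orig:{}
  [2..2]={B,C,T1}  "a"  orig:{B,C}
  [0..1]=∅  "ac"
  [1..2]={A,S}  "ca"
  [0..2]={S}  "aca"

S ∈ T[0,2] ⇒ YES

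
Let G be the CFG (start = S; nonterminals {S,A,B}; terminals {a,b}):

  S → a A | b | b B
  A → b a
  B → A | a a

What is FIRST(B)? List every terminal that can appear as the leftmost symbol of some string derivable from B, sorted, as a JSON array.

Compute FIRST by fixpoint:
round 1:
  A via A→b a: +{b}
  B via B→A: +{b}
  B via B→a a: +{a}
  S via S→a A: +{a}
  S via S→b: +{b}
  S: {a,b}  A: {b}  B: {a,b}
round 2: (no change)
  S: {a,b}  A: {b}  B: {a,b}

FIRST(B) = ["a", "b"]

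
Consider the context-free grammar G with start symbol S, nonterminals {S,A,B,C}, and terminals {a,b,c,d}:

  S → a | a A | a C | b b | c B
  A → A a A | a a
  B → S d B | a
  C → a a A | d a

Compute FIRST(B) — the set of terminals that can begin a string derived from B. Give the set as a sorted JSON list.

FIRST iteration:
pass 1:
  A via A→a a: +{a}
  B via B→a: +{a}
  C via C→a a A: +{a}
  C via C→d a: +{d}
  S via S→a: +{a}
  S via S→b b: +{b}
  S via S→c B: +{c}
  FIRST[S]={a,b,c}  FIRST[A]={a}  FIRST[B]={a}  FIRST[C]={a,d}
pass 2:
  B via B→S d B: +{b,c}
  FIRST[S]={a,b,c}  FIRST[A]={a}  FIRST[B]={a,b,c}  FIRST[C]={a,d}
pass 3: done
  FIRST[S]={a,b,c}  FIRST[A]={a}  FIRST[B]={a,b,c}  FIRST[C]={a,d}

FIRST(B) = ["a", "b", "c"]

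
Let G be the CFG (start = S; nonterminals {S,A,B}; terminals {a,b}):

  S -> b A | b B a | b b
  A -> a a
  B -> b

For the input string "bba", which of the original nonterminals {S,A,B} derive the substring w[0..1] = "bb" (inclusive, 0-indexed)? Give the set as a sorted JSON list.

Convert to CNF:
  S -> T1 A | T1 T1 | T1 X2
  A -> T0 T0
  B -> b
  T0 -> a
  T1 -> b
  X2 -> B T0

CYK fill (cells [i..j] with 0 ≤ i ≤ j ≤ 1 only):
  [0..0]={B,T1}  "b"  orig:{B}
  [1..1]={B,T1}  "b"  orig:{B}
  [0..1]={S}  "bb"

Original NTs in T[0,1] deriving "bb": ["S"]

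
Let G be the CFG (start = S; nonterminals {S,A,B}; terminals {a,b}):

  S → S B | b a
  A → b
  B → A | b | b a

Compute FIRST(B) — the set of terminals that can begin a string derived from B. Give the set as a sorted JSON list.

FIRST iteration:
[1]
  A via A→b: +{b}
  B via B→A: +{b}
  S via S→b a: +{b}
  S: {b}  A: {b}  B: {b}
[2] (no change)
  S: {b}  A: {b}  B: {b}

FIRST(B) = ["b"]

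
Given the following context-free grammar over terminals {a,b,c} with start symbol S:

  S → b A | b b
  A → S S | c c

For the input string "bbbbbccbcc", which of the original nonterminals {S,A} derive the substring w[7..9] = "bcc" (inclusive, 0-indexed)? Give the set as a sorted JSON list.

CNF form of G:
  S -> T1 A | T1 T1
  A -> S S | T0 T0
  T0 -> c
  T1 -> b

CYK table (by increasing span) (cells [i..j] with 7 ≤ i ≤ j ≤ 9 only):
  cell(7,7) b: {T1}  orig:{}
  cell(8,8) c: {T0}  orig:{}
  cell(9,9) c: {T0}  orig:{}
  cell(7,8) bc: ∅
  cell(8,9) cc: {A}
  cell(7,9) bcc: {S}

Original NTs in T[7,9] deriving "bcc": ["S"]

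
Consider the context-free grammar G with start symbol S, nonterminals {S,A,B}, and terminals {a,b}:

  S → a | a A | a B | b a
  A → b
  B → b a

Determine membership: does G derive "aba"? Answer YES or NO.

CNF form of G:
  S -> T0 T1 | T1 A | T1 B | a
  A -> b
  B -> T0 T1
  T0 -> b
  T1 -> a

CYK table (by increasing span):
  T[0,0] 'a' = {S,T1}  orig:{S}
  T[1,1] 'b' = {A,T0}  orig:{A}
  T[2,2] 'a' = {S,T1}  orig:{S}
  T[0,1] 'ab' = {S}
  T[1,2] 'ba' = {B,S}
  T[0,2] 'aba' = {S}

S ∈ T[0,2] ⇒ YES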